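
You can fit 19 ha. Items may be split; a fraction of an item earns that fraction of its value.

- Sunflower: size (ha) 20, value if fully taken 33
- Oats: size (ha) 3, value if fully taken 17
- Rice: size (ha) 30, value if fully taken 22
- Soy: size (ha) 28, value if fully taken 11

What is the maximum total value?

43.4

Rank by value-to-size ratio: Oats 17/3≈5.67, Sunflower 33/20≈1.65, Rice 22/30≈0.733, Soy 11/28≈0.393.
All 3 ha of Oats fit (value 17) ; 16 remain.
16 ha left: a 16/20 share of Sunflower gives 33×16/20 = 26.4.
Total value = 43.4.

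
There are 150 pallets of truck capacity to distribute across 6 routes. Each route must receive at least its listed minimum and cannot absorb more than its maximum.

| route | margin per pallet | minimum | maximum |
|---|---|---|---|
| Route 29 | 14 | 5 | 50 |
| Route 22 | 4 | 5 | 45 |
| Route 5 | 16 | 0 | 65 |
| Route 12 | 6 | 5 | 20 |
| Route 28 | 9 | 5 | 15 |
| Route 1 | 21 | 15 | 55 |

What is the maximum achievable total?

2500

Meeting every minimum uses 5+5+0+5+5+15 = 35 pallets, leaving 115.
Rank by margin per pallet: Route 1 21 > Route 5 16 > Route 29 14 > Route 28 9 > Route 12 6 > Route 22 4.
Route 1 takes 40 more to reach its cap of 55 — 75 left.
Route 5 takes 65 more to reach its cap of 65 — 10 left.
Route 29: +10 (room for 45) → 15. Pool exhausted.
Total = 14×15 + 4×5 + 16×65 + 6×5 + 9×5 + 21×55 = 2500.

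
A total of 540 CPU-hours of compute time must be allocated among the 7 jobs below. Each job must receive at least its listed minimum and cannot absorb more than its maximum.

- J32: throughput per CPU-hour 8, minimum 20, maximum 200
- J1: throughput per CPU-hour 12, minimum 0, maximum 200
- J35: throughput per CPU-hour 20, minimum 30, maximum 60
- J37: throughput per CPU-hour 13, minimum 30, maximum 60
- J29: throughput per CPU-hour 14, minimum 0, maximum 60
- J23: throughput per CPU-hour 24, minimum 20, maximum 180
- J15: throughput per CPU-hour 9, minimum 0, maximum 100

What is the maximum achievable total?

Meeting every minimum uses 20+0+30+30+0+20+0 = 100 CPU-hours, leaving 440.
Order the jobs by throughput per CPU-hour: J23 24 > J35 20 > J29 14 > J37 13 > J1 12 > J15 9 > J32 8.
J23 takes 160 more to reach its cap of 180 ; 280 left.
J35 takes 30 more to reach its cap of 60 ; 250 left.
J29: +60 to 60 (cap) ; 190 left.
J37 takes 30 more to reach its cap of 60 ; 160 left.
Only 160 left; J1 takes them to reach 160.
Total = 8×20 + 12×160 + 20×60 + 13×60 + 14×60 + 24×180 = 9220.

9220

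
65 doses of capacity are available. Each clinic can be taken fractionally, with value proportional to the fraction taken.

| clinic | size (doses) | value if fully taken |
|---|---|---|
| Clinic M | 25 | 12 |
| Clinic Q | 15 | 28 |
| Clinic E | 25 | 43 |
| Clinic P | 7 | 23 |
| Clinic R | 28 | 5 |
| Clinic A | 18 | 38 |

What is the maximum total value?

132

Best value per unit of size first: Clinic P 23/7≈3.29, Clinic A 38/18≈2.11, Clinic Q 28/15≈1.87, Clinic E 43/25≈1.72, Clinic M 12/25≈0.48, Clinic R 5/28≈0.179.
Take all of Clinic P (7 doses, value 23) — 58 doses left.
All 18 doses of Clinic A fit (value 38) — 40 remain.
All 15 doses of Clinic Q fit (value 28) — 25 remain.
Take all of Clinic E (25 doses, value 43) — 0 doses left.
Total value = 132.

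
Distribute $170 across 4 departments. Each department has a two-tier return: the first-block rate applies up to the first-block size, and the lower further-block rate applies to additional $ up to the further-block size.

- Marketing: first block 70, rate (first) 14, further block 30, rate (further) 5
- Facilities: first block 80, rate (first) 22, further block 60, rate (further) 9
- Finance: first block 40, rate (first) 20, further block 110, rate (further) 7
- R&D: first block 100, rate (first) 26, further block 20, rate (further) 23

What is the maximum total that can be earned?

Rank every tier by rate: R&D/tier1 26 > R&D/tier2 23 > Facilities/tier1 22 > Finance/tier1 20 > Marketing/tier1 14 > Facilities/tier2 9 > Finance/tier2 7 > Marketing/tier2 5.
R&D/tier1 (26): +100 — 70 left.
R&D tier2 at 23: fill all 20 — 50 left.
50 remain; put them into Facilities tier1 at 22.
Total = 26×100 + 23×20 + 22×50 = 4160.

4160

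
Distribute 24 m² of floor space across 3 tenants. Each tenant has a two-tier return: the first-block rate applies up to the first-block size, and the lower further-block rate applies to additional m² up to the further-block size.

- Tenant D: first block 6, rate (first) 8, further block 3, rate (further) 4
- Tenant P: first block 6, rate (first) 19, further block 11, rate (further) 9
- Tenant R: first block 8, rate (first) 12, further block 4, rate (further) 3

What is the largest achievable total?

Treat each block as its own option and order by rate: Tenant P/first 19 > Tenant R/first 12 > Tenant P/second 9 > Tenant D/first 8 > Tenant D/second 4 > Tenant R/second 3.
Fill Tenant P first block (6 at 19) — 18 left.
Fill Tenant R first block (8 at 12) — 10 left.
Tenant P second at 9: only 10 left, fill 10.
Total = 19×6 + 12×8 + 9×10 = 300.

300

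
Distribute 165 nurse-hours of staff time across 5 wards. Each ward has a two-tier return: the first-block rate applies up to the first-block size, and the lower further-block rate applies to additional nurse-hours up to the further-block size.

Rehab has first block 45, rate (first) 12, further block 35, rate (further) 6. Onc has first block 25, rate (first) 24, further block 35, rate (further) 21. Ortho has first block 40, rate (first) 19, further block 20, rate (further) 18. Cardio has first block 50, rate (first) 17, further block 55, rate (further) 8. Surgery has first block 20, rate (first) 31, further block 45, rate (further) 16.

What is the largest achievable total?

Treat each block as its own option and order by rate: Surgery/first 31 > Onc/first 24 > Onc/second 21 > Ortho/first 19 > Ortho/second 18 > Cardio/first 17 > Surgery/second 16 > Rehab/first 12 > Cardio/second 8 > Rehab/second 6.
Surgery first at 31: fill all 20 → 145 left.
Fill Onc first block (25 at 24) → 120 left.
Onc/second (21): +35 → 85 left.
Fill Ortho first block (40 at 19) → 45 left.
Fill Ortho second block (20 at 18) → 25 left.
Cardio first at 17: only 25 left, fill 25.
Total = 31×20 + 24×25 + 21×35 + 19×40 + 18×20 + 17×25 = 3500.

3500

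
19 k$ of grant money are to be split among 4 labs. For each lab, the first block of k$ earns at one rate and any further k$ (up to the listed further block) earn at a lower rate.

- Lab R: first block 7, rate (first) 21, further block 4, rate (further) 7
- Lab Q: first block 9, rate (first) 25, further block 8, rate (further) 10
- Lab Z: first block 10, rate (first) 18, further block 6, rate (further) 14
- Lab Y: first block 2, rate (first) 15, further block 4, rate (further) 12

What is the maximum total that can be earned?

Treat each block as its own option and order by rate: Lab Q/first 25 > Lab R/first 21 > Lab Z/first 18 > Lab Y/first 15 > Lab Z/second 14 > Lab Y/second 12 > Lab Q/second 10 > Lab R/second 7.
Lab Q/first (25): +9 ; 10 left.
Fill Lab R first block (7 at 21) ; 3 left.
3 remain; put them into Lab Z first at 18.
Total = 25×9 + 21×7 + 18×3 = 426.

426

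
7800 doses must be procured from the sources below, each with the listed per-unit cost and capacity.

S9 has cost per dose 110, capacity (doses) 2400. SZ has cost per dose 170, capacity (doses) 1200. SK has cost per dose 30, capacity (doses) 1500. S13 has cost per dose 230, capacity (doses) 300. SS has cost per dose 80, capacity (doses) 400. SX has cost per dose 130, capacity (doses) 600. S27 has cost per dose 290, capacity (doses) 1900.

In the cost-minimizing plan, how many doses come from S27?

Fill from the cheapest source first.
SK (30): use full 1500 — 6300 doses to go.
Take 400 from SS at 80 — need 5900 more.
S9 (110): use full 2400 — 3500 doses to go.
SX at 130: take all 600 doses — 2900 still needed.
SZ at 170: take all 1200 doses — 1700 still needed.
S13 at 230: take all 300 doses — 1400 still needed.
S27 (290): take the remaining 1400 — done.

1400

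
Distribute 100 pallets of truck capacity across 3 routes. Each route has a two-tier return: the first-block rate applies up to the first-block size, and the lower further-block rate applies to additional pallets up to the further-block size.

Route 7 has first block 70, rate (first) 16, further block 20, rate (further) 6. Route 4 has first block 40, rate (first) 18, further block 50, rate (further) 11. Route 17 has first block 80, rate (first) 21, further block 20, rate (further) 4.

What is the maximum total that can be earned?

2040

Rank every tier by rate: Route 17/first 21 > Route 4/first 18 > Route 7/first 16 > Route 4/second 11 > Route 7/second 6 > Route 17/second 4.
Route 17 first at 21: fill all 80 → 20 left.
Route 4/first: +20 of 40 at 18; pool empty.
Total = 21×80 + 18×20 = 2040.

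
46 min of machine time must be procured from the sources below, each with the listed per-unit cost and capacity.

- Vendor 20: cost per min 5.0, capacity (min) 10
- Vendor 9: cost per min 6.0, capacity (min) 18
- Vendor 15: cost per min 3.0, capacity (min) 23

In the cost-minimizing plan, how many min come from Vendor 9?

13

Use sources in increasing cost order.
Take 23 from Vendor 15 at 3.0 — need 23 more.
Vendor 20 (5.0): use full 10 — 13 min to go.
Vendor 9 (6.0): take the remaining 13 — done.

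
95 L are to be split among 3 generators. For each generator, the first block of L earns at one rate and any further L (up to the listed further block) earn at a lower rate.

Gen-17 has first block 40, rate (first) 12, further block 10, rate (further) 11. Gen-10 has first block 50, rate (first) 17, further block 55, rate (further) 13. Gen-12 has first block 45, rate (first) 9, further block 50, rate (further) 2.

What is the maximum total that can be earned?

Order all 6 blocks by rate: Gen-10/T1 17 > Gen-10/T2 13 > Gen-17/T1 12 > Gen-17/T2 11 > Gen-12/T1 9 > Gen-12/T2 2.
Gen-10/T1 (17): +50 ; 45 left.
Gen-10 T2 at 13: only 45 left, fill 45.
Total = 17×50 + 13×45 = 1435.

1435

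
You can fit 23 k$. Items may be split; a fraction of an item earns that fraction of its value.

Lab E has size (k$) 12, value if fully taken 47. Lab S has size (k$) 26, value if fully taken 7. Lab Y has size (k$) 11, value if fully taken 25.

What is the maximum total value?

72

Sort by value density: Lab E 47/12≈3.92, Lab Y 25/11≈2.27, Lab S 7/26≈0.269.
Take all of Lab E (12 k$, value 47) — 11 k$ left.
Take all of Lab Y (11 k$, value 25) — 0 k$ left.
Total value = 72.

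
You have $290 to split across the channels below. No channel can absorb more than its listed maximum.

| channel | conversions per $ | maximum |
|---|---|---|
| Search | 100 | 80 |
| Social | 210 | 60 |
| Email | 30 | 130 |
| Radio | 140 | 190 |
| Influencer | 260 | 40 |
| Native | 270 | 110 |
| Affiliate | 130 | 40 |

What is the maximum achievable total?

63900

Rank by conversions per $: Native 270 > Influencer 260 > Social 210 > Radio 140 > Affiliate 130 > Search 100 > Email 30.
Native takes 110 to reach its cap of 110 ; 180 left.
Influencer: +40 to 40 (cap) ; 140 left.
Give Social 60 to hit its cap of 60 ; 80 left.
Radio has room for 190 but only 80 remain, so it gets 80.
Total = 210×60 + 140×80 + 260×40 + 270×110 = 63900.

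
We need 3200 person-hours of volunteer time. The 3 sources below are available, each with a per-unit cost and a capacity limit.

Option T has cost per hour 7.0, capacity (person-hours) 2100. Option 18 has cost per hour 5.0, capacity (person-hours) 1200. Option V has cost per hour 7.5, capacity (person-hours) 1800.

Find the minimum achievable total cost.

Use sources in increasing cost order.
Option 18 (5.0): use full 1200 — 2000 person-hours to go.
Option T at 7.0: take 2000 of its 2100 — requirement met.
Option V: unused.
Cost = 1200×5.0 + 2000×7.0 = 20000.

20000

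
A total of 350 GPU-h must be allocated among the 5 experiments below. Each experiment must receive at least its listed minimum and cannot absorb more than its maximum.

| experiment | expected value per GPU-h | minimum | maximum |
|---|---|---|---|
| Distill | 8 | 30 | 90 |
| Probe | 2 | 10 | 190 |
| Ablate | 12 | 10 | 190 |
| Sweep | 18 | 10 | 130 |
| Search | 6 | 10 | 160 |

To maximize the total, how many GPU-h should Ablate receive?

Meeting every minimum uses 30+10+10+10+10 = 70 GPU-h, leaving 280.
Highest expected value per GPU-h first: Sweep 18 > Ablate 12 > Distill 8 > Search 6 > Probe 2.
Sweep takes 120 more to reach its cap of 130 → 160 left.
Only 160 left; Ablate takes them to reach 170.

170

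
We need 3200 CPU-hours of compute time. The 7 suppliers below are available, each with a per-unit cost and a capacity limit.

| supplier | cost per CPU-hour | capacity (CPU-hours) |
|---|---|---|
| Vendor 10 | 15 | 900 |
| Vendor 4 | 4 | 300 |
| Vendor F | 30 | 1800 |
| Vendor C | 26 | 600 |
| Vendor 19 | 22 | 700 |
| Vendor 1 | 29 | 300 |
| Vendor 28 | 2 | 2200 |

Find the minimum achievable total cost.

16100

Fill from the cheapest supplier first.
Vendor 28 at 2: take all 2200 CPU-hours — 1000 still needed.
Vendor 4 at 4: take all 300 CPU-hours — 700 still needed.
Take 700 from Vendor 10 at 15 to finish.
Vendor 19, Vendor C, Vendor 1, Vendor F: unused.
Cost = 2200×2 + 300×4 + 700×15 = 16100.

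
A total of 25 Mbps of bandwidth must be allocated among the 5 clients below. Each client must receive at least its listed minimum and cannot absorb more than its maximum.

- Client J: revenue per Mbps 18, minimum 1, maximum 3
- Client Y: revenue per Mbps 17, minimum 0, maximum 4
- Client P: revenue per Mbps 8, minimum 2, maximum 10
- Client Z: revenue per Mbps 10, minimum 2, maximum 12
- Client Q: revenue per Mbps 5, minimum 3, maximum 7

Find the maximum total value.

Meeting every minimum uses 1+0+2+2+3 = 8 Mbps, leaving 17.
Order the clients by revenue per Mbps: Client J 18 > Client Y 17 > Client Z 10 > Client P 8 > Client Q 5.
Give Client J 2 more to hit its cap of 3 → 15 left.
Give Client Y 4 more to hit its cap of 4 → 11 left.
Give Client Z 10 more to hit its cap of 12 → 1 left.
Client P has room for 8 more but only 1 remain, so it gets 3.
Total = 18×3 + 17×4 + 8×3 + 10×12 + 5×3 = 281.

281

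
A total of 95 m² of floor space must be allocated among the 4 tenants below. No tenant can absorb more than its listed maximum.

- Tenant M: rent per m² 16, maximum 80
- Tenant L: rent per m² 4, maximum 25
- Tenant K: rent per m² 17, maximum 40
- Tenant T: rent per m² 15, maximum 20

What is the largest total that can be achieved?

Highest rent per m² first: Tenant K 17 > Tenant M 16 > Tenant T 15 > Tenant L 4.
Tenant K takes 40 to reach its cap of 40 — 55 left.
Tenant M has room for 80 but only 55 remain, so it gets 55.
Total = 16×55 + 17×40 = 1560.

1560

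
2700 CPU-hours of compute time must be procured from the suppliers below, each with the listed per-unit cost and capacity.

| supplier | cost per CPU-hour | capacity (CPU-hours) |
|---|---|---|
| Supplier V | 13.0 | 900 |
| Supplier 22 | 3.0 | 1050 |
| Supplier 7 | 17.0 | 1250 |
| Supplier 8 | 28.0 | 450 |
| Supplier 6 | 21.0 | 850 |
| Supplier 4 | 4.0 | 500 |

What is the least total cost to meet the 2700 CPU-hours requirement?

21100

Use suppliers in increasing cost order.
Take 1050 from Supplier 22 at 3.0 ; need 1650 more.
Supplier 4 at 4.0: take all 500 CPU-hours ; 1150 still needed.
Supplier V at 13.0: take all 900 CPU-hours ; 250 still needed.
Supplier 7 at 17.0: take 250 of its 1250 ; requirement met.
Supplier 6, Supplier 8: unused.
Cost = 1050×3.0 + 500×4.0 + 900×13.0 + 250×17.0 = 21100.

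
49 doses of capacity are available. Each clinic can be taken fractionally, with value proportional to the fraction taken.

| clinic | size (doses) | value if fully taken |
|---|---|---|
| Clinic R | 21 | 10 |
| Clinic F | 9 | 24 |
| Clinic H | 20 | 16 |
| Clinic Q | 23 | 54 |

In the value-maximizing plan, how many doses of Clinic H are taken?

Rank by value-to-size ratio: Clinic F 24/9≈2.67, Clinic Q 54/23≈2.35, Clinic H 16/20≈0.8, Clinic R 10/21≈0.476.
All 9 doses of Clinic F fit (value 24) → 40 remain.
Take all of Clinic Q (23 doses, value 54) → 17 doses left.
17 doses left: a 17/20 share of Clinic H gives 16×17/20 = 13.6.

17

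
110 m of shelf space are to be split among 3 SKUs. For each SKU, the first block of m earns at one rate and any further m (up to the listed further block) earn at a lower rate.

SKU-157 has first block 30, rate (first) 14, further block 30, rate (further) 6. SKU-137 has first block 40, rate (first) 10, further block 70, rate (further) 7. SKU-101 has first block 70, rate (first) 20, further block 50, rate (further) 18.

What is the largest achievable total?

Order all 6 blocks by rate: SKU-101/first 20 > SKU-101/second 18 > SKU-157/first 14 > SKU-137/first 10 > SKU-137/second 7 > SKU-157/second 6.
SKU-101/first (20): +70 — 40 left.
SKU-101/second: +40 of 50 at 18; pool empty.
Total = 20×70 + 18×40 = 2120.

2120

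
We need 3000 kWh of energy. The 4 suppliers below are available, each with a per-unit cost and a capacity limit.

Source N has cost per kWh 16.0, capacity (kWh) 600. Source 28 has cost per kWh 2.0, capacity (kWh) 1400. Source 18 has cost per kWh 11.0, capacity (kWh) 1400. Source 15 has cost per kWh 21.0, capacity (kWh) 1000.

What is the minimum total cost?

21400

Fill from the cheapest supplier first.
Source 28 (2.0): use full 1400 → 1600 kWh to go.
Source 18 (11.0): use full 1400 → 200 kWh to go.
Source N (16.0): take the remaining 200 → done.
Source 15: unused.
Cost = 1400×2.0 + 1400×11.0 + 200×16.0 = 21400.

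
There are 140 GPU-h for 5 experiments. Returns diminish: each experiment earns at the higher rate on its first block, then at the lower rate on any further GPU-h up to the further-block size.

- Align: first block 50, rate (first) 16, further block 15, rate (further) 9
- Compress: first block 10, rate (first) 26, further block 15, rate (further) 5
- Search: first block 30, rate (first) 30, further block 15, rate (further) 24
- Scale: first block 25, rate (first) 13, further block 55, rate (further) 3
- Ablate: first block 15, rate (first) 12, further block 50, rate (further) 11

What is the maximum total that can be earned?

Order all 10 blocks by rate: Search/tier1 30 > Compress/tier1 26 > Search/tier2 24 > Align/tier1 16 > Scale/tier1 13 > Ablate/tier1 12 > Ablate/tier2 11 > Align/tier2 9 > Compress/tier2 5 > Scale/tier2 3.
Search tier1 at 30: fill all 30 — 110 left.
Compress/tier1 (26): +10 — 100 left.
Fill Search tier2 block (15 at 24) — 85 left.
Fill Align tier1 block (50 at 16) — 35 left.
Scale/tier1 (13): +25 — 10 left.
10 remain; put them into Ablate tier1 at 12.
Total = 30×30 + 26×10 + 24×15 + 16×50 + 13×25 + 12×10 = 2765.

2765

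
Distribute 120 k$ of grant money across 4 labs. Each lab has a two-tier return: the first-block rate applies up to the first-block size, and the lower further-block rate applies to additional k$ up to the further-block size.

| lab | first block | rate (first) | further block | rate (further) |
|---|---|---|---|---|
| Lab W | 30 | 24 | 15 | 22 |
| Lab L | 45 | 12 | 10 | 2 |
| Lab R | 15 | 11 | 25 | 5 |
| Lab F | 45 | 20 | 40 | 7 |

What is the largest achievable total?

2310

Order all 8 blocks by rate: Lab W/T1 24 > Lab W/T2 22 > Lab F/T1 20 > Lab L/T1 12 > Lab R/T1 11 > Lab F/T2 7 > Lab R/T2 5 > Lab L/T2 2.
Fill Lab W T1 block (30 at 24) ; 90 left.
Lab W/T2 (22): +15 ; 75 left.
Fill Lab F T1 block (45 at 20) ; 30 left.
30 remain; put them into Lab L T1 at 12.
Total = 24×30 + 22×15 + 20×45 + 12×30 = 2310.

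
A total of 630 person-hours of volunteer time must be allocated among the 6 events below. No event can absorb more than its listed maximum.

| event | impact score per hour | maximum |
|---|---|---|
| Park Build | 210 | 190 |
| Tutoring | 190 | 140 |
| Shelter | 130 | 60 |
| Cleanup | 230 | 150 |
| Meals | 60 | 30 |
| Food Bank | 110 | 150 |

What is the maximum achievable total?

Highest impact score per hour first: Cleanup 230 > Park Build 210 > Tutoring 190 > Shelter 130 > Food Bank 110 > Meals 60.
Cleanup takes 150 to reach its cap of 150 ; 480 left.
Park Build takes 190 to reach its cap of 190 ; 290 left.
Tutoring: +140 to 140 (cap) ; 150 left.
Shelter takes 60 to reach its cap of 60 ; 90 left.
Only 90 left; Food Bank takes them to reach 90.
Total = 210×190 + 190×140 + 130×60 + 230×150 + 110×90 = 118700.

118700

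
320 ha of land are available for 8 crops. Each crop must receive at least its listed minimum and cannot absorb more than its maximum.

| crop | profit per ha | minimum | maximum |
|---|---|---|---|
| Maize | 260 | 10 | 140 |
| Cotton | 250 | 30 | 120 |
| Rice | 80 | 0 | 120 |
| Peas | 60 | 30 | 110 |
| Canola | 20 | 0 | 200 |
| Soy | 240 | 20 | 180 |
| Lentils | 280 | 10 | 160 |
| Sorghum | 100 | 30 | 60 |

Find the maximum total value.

Meeting every minimum uses 10+30+0+30+0+20+10+30 = 130 ha, leaving 190.
Highest profit per ha first: Lentils 280 > Maize 260 > Cotton 250 > Soy 240 > Sorghum 100 > Rice 80 > Peas 60 > Canola 20.
Give Lentils 150 more to hit its cap of 160 → 40 left.
Only 40 left; Maize takes them to reach 50.
Total = 260×50 + 250×30 + 60×30 + 240×20 + 280×160 + 100×30 = 74900.

74900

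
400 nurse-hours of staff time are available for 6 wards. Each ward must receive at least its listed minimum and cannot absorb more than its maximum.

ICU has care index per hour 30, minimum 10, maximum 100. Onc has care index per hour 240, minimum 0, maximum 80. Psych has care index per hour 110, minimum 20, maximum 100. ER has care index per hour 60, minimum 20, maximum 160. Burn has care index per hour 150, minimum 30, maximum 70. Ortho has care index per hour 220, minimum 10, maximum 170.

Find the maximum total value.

Meeting every minimum uses 10+0+20+20+30+10 = 90 nurse-hours, leaving 310.
Order the wards by care index per hour: Onc 240 > Ortho 220 > Burn 150 > Psych 110 > ER 60 > ICU 30.
Onc: +80 to 80 (cap) → 230 left.
Ortho: +160 to 170 (cap) → 70 left.
Burn takes 40 more to reach its cap of 70 → 30 left.
Psych: +30 (room for 80) → 50. Pool exhausted.
Total = 30×10 + 240×80 + 110×50 + 60×20 + 150×70 + 220×170 = 74100.

74100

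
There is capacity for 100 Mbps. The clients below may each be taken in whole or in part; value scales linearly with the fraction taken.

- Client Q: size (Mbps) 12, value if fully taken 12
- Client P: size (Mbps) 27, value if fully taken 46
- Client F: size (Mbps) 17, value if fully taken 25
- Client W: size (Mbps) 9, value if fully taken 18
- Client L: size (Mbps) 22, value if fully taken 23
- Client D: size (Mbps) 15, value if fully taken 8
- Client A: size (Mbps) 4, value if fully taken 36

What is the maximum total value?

Rank by value-to-size ratio: Client A 36/4≈9, Client W 18/9≈2, Client P 46/27≈1.7, Client F 25/17≈1.47, Client L 23/22≈1.05, Client Q 12/12≈1, Client D 8/15≈0.533.
Client A: take in full, 4 Mbps for value 36 — 96 left.
All 9 Mbps of Client W fit (value 18) — 87 remain.
All 27 Mbps of Client P fit (value 46) — 60 remain.
All 17 Mbps of Client F fit (value 25) — 43 remain.
Client L: take in full, 22 Mbps for value 23 — 21 left.
Take all of Client Q (12 Mbps, value 12) — 9 Mbps left.
Fill the last 9 Mbps with part of Client D: 9/15 of it earns 4.8.
Total value = 164.8.

164.8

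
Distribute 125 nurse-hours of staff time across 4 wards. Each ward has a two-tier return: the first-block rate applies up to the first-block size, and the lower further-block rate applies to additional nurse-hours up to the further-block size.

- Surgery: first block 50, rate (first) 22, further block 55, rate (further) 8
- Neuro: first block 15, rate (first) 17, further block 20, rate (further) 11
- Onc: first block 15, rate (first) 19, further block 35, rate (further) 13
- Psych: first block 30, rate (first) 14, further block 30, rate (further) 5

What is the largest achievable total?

2255

Order all 8 blocks by rate: Surgery/T1 22 > Onc/T1 19 > Neuro/T1 17 > Psych/T1 14 > Onc/T2 13 > Neuro/T2 11 > Surgery/T2 8 > Psych/T2 5.
Fill Surgery T1 block (50 at 22) → 75 left.
Fill Onc T1 block (15 at 19) → 60 left.
Neuro T1 at 17: fill all 15 → 45 left.
Psych T1 at 14: fill all 30 → 15 left.
Onc T2 at 13: only 15 left, fill 15.
Total = 22×50 + 19×15 + 17×15 + 14×30 + 13×15 = 2255.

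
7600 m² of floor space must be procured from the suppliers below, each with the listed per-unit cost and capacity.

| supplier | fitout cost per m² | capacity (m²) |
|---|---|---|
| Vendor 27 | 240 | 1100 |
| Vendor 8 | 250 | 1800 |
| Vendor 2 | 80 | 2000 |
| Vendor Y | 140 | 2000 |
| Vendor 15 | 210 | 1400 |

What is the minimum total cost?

1273000

Cheapest first:
Vendor 2 at 80: take all 2000 m² — 5600 still needed.
Vendor Y (140): use full 2000 — 3600 m² to go.
Vendor 15 at 210: take all 1400 m² — 2200 still needed.
Vendor 27 (240): use full 1100 — 1100 m² to go.
Take 1100 from Vendor 8 at 250 to finish.
Cost = 2000×80 + 2000×140 + 1400×210 + 1100×240 + 1100×250 = 1273000.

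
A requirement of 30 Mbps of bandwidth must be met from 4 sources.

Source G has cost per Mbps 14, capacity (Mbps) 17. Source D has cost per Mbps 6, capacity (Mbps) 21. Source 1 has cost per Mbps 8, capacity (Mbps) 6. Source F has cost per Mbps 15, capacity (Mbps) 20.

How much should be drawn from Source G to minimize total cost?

3

Fill from the cheapest source first.
Source D (6): use full 21 → 9 Mbps to go.
Source 1 at 8: take all 6 Mbps → 3 still needed.
Source G at 14: take 3 of its 17 → requirement met.
Source F: unused.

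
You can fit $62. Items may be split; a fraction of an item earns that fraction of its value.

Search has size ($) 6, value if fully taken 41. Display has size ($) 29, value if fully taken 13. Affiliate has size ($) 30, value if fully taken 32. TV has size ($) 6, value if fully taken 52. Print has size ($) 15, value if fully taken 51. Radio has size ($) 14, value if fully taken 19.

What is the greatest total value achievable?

Sort by value density: TV 52/6≈8.67, Search 41/6≈6.83, Print 51/15≈3.4, Radio 19/14≈1.36, Affiliate 32/30≈1.07, Display 13/29≈0.448.
Take all of TV (6 $, value 52) → 56 $ left.
All 6 $ of Search fit (value 41) → 50 remain.
Take all of Print (15 $, value 51) → 35 $ left.
Take all of Radio (14 $, value 19) → 21 $ left.
Fill the last 21 $ with part of Affiliate: 21/30 of it earns 22.4.
Total value = 185.4.

185.4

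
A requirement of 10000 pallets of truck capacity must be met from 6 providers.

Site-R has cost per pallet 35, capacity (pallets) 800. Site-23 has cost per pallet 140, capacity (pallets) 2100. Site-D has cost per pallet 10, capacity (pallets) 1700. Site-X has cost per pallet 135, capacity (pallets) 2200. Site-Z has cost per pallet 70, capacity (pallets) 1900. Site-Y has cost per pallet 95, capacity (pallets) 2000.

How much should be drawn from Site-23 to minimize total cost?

Cheapest first:
Take 1700 from Site-D at 10 ; need 8300 more.
Site-R (35): use full 800 ; 7500 pallets to go.
Site-Z (70): use full 1900 ; 5600 pallets to go.
Site-Y (95): use full 2000 ; 3600 pallets to go.
Site-X (135): use full 2200 ; 1400 pallets to go.
Take 1400 from Site-23 at 140 to finish.

1400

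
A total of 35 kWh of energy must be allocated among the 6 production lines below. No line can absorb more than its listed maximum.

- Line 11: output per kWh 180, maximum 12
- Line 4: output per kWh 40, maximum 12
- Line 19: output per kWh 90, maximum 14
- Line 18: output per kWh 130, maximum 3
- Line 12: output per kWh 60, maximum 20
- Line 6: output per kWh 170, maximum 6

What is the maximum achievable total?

Highest output per kWh first: Line 11 180 > Line 6 170 > Line 18 130 > Line 19 90 > Line 12 60 > Line 4 40.
Line 11 takes 12 to reach its cap of 12 ; 23 left.
Give Line 6 6 to hit its cap of 6 ; 17 left.
Give Line 18 3 to hit its cap of 3 ; 14 left.
Line 19: +14 to 14 (cap) ; 0 left.
Total = 180×12 + 90×14 + 130×3 + 170×6 = 4830.

4830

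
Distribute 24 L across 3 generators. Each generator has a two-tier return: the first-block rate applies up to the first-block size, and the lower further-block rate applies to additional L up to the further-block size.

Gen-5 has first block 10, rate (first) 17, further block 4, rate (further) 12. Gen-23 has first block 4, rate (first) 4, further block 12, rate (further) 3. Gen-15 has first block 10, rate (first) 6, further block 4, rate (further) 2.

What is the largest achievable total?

278

Treat each block as its own option and order by rate: Gen-5/tier1 17 > Gen-5/tier2 12 > Gen-15/tier1 6 > Gen-23/tier1 4 > Gen-23/tier2 3 > Gen-15/tier2 2.
Gen-5 tier1 at 17: fill all 10 — 14 left.
Fill Gen-5 tier2 block (4 at 12) — 10 left.
Fill Gen-15 tier1 block (10 at 6) — 0 left.
Total = 17×10 + 12×4 + 6×10 = 278.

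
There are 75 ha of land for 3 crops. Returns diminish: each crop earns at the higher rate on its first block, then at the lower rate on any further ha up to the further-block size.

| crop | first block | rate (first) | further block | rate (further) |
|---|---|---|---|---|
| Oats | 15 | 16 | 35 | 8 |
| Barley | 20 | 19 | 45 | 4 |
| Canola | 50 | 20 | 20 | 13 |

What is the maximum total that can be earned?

Treat each block as its own option and order by rate: Canola/tier1 20 > Barley/tier1 19 > Oats/tier1 16 > Canola/tier2 13 > Oats/tier2 8 > Barley/tier2 4.
Fill Canola tier1 block (50 at 20) ; 25 left.
Barley tier1 at 19: fill all 20 ; 5 left.
Oats/tier1: +5 of 15 at 16; pool empty.
Total = 20×50 + 19×20 + 16×5 = 1460.

1460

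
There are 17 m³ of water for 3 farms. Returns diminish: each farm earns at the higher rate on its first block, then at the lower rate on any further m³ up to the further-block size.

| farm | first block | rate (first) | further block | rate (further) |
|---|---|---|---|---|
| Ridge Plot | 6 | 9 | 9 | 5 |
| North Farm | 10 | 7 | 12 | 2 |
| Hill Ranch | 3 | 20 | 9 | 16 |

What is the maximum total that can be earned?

Rank every tier by rate: Hill Ranch/T1 20 > Hill Ranch/T2 16 > Ridge Plot/T1 9 > North Farm/T1 7 > Ridge Plot/T2 5 > North Farm/T2 2.
Hill Ranch/T1 (20): +3 ; 14 left.
Fill Hill Ranch T2 block (9 at 16) ; 5 left.
5 remain; put them into Ridge Plot T1 at 9.
Total = 20×3 + 16×9 + 9×5 = 249.

249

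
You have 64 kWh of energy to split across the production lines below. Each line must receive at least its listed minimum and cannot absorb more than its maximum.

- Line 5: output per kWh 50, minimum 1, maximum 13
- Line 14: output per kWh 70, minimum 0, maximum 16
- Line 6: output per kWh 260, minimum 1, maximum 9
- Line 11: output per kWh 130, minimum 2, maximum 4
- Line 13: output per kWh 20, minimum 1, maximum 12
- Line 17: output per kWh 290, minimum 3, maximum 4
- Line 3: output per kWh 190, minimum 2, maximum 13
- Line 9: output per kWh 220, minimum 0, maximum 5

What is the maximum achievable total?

9330

Meeting every minimum uses 1+0+1+2+1+3+2+0 = 10 kWh, leaving 54.
Highest output per kWh first: Line 17 290 > Line 6 260 > Line 9 220 > Line 3 190 > Line 11 130 > Line 14 70 > Line 5 50 > Line 13 20.
Give Line 17 1 more to hit its cap of 4 → 53 left.
Line 6 takes 8 more to reach its cap of 9 → 45 left.
Give Line 9 5 more to hit its cap of 5 → 40 left.
Give Line 3 11 more to hit its cap of 13 → 29 left.
Line 11 takes 2 more to reach its cap of 4 → 27 left.
Give Line 14 16 more to hit its cap of 16 → 11 left.
Line 5: +11 (room for 12) → 12. Pool exhausted.
Total = 50×12 + 70×16 + 260×9 + 130×4 + 20×1 + 290×4 + 190×13 + 220×5 = 9330.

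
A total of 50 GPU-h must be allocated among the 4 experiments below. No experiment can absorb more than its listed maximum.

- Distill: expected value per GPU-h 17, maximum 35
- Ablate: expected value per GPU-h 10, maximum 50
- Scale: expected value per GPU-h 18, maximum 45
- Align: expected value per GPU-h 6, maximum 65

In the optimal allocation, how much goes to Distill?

5

Order the experiments by expected value per GPU-h: Scale 18 > Distill 17 > Ablate 10 > Align 6.
Give Scale 45 to hit its cap of 45 ; 5 left.
Only 5 left; Distill takes them to reach 5.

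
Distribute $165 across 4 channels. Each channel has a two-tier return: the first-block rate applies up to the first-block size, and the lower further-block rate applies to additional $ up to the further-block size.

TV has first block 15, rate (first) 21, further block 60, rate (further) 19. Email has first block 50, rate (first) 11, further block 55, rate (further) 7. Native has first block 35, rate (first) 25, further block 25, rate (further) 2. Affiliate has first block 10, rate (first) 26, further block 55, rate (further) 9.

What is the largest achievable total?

Order all 8 blocks by rate: Affiliate/tier1 26 > Native/tier1 25 > TV/tier1 21 > TV/tier2 19 > Email/tier1 11 > Affiliate/tier2 9 > Email/tier2 7 > Native/tier2 2.
Affiliate tier1 at 26: fill all 10 — 155 left.
Native tier1 at 25: fill all 35 — 120 left.
TV/tier1 (21): +15 — 105 left.
TV tier2 at 19: fill all 60 — 45 left.
45 remain; put them into Email tier1 at 11.
Total = 26×10 + 25×35 + 21×15 + 19×60 + 11×45 = 3085.

3085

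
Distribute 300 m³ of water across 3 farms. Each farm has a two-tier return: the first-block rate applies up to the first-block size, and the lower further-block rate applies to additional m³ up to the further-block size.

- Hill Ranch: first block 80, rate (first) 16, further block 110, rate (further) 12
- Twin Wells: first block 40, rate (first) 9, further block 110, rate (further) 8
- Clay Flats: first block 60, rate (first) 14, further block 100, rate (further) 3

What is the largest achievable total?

3880

Order all 6 blocks by rate: Hill Ranch/T1 16 > Clay Flats/T1 14 > Hill Ranch/T2 12 > Twin Wells/T1 9 > Twin Wells/T2 8 > Clay Flats/T2 3.
Fill Hill Ranch T1 block (80 at 16) — 220 left.
Clay Flats T1 at 14: fill all 60 — 160 left.
Fill Hill Ranch T2 block (110 at 12) — 50 left.
Twin Wells/T1 (9): +40 — 10 left.
Twin Wells/T2: +10 of 110 at 8; pool empty.
Total = 16×80 + 14×60 + 12×110 + 9×40 + 8×10 = 3880.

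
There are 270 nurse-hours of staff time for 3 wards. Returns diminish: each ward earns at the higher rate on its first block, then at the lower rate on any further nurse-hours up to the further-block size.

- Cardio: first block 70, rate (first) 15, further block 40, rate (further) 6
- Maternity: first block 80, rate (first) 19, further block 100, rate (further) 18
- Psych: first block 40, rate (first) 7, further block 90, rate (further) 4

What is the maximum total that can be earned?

4510

Order all 6 blocks by rate: Maternity/tier1 19 > Maternity/tier2 18 > Cardio/tier1 15 > Psych/tier1 7 > Cardio/tier2 6 > Psych/tier2 4.
Fill Maternity tier1 block (80 at 19) ; 190 left.
Maternity tier2 at 18: fill all 100 ; 90 left.
Cardio/tier1 (15): +70 ; 20 left.
20 remain; put them into Psych tier1 at 7.
Total = 19×80 + 18×100 + 15×70 + 7×20 = 4510.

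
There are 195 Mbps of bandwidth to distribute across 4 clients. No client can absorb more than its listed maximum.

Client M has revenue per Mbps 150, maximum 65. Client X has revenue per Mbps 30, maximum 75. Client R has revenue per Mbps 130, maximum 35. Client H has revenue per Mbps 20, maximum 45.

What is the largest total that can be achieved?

Rank by revenue per Mbps: Client M 150 > Client R 130 > Client X 30 > Client H 20.
Client M: +65 to 65 (cap) → 130 left.
Client R takes 35 to reach its cap of 35 → 95 left.
Client X: +75 to 75 (cap) → 20 left.
Only 20 left; Client H takes them to reach 20.
Total = 150×65 + 30×75 + 130×35 + 20×20 = 16950.

16950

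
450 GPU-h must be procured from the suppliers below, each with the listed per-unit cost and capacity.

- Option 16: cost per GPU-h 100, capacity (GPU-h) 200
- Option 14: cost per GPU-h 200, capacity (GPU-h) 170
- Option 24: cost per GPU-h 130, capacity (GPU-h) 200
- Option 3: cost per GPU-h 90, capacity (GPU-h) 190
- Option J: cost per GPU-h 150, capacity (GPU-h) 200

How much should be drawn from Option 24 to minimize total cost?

60

Cheapest first:
Option 3 (90): use full 190 ; 260 GPU-h to go.
Option 16 at 100: take all 200 GPU-h ; 60 still needed.
Take 60 from Option 24 at 130 to finish.
Option J, Option 14: unused.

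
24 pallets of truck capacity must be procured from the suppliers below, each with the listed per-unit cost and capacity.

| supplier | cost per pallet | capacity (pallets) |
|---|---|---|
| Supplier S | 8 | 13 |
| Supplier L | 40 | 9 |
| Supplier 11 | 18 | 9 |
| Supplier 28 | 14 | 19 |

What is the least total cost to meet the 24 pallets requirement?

258

Cheapest first:
Take 13 from Supplier S at 8 — need 11 more.
Supplier 28 at 14: take 11 of its 19 — requirement met.
Supplier 11, Supplier L: unused.
Cost = 13×8 + 11×14 = 258.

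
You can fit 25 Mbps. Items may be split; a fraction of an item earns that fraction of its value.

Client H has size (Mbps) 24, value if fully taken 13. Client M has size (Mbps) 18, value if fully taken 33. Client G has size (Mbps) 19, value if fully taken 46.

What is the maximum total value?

57

Best value per unit of size first: Client G 46/19≈2.42, Client M 33/18≈1.83, Client H 13/24≈0.542.
Client G: take in full, 19 Mbps for value 46 → 6 left.
Only 6 Mbps remain; take 6/18 of Client M for value 33×6/18 = 11.
Total value = 57.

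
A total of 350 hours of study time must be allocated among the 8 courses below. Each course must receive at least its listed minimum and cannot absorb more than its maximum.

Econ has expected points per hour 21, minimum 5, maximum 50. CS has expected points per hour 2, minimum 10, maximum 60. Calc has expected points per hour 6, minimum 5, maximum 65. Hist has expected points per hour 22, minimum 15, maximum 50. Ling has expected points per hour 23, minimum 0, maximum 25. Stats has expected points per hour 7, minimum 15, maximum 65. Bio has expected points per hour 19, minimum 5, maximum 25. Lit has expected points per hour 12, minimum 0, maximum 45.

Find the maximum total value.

Meeting every minimum uses 5+10+5+15+0+15+5+0 = 55 hours, leaving 295.
Highest expected points per hour first: Ling 23 > Hist 22 > Econ 21 > Bio 19 > Lit 12 > Stats 7 > Calc 6 > CS 2.
Ling takes 25 more to reach its cap of 25 — 270 left.
Give Hist 35 more to hit its cap of 50 — 235 left.
Econ takes 45 more to reach its cap of 50 — 190 left.
Bio: +20 to 25 (cap) — 170 left.
Lit takes 45 more to reach its cap of 45 — 125 left.
Give Stats 50 more to hit its cap of 65 — 75 left.
Calc takes 60 more to reach its cap of 65 — 15 left.
Only 15 left; CS takes them to reach 25.
Total = 21×50 + 2×25 + 6×65 + 22×50 + 23×25 + 7×65 + 19×25 + 12×45 = 4635.

4635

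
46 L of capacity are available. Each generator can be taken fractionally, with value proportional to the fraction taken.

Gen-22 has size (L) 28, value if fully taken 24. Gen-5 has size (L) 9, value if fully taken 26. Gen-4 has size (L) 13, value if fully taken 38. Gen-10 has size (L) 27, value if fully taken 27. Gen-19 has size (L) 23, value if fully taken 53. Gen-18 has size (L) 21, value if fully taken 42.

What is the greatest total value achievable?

119

Rank by value-to-size ratio: Gen-4 38/13≈2.92, Gen-5 26/9≈2.89, Gen-19 53/23≈2.3, Gen-18 42/21≈2, Gen-10 27/27≈1, Gen-22 24/28≈0.857.
Gen-4: take in full, 13 L for value 38 → 33 left.
All 9 L of Gen-5 fit (value 26) → 24 remain.
Take all of Gen-19 (23 L, value 53) → 1 L left.
Fill the last 1 L with part of Gen-18: 1/21 of it earns 2.
Total value = 119.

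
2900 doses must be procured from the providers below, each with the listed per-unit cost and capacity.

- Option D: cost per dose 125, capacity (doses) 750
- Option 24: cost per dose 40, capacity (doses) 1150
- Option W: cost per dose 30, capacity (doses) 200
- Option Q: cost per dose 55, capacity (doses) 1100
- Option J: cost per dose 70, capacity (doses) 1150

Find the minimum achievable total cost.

144000

Use providers in increasing cost order.
Option W at 30: take all 200 doses — 2700 still needed.
Take 1150 from Option 24 at 40 — need 1550 more.
Take 1100 from Option Q at 55 — need 450 more.
Option J at 70: take 450 of its 1150 — requirement met.
Option D: unused.
Cost = 200×30 + 1150×40 + 1100×55 + 450×70 = 144000.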